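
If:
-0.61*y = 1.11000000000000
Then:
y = -1.82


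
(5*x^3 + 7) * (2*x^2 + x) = 10*x^5 + 5*x^4 + 14*x^2 + 7*x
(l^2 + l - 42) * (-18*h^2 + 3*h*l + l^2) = -18*h^2*l^2 - 18*h^2*l + 756*h^2 + 3*h*l^3 + 3*h*l^2 - 126*h*l + l^4 + l^3 - 42*l^2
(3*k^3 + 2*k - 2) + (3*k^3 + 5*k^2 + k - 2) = 6*k^3 + 5*k^2 + 3*k - 4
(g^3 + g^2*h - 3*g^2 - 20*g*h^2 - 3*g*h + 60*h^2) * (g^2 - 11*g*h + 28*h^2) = g^5 - 10*g^4*h - 3*g^4 - 3*g^3*h^2 + 30*g^3*h + 248*g^2*h^3 + 9*g^2*h^2 - 560*g*h^4 - 744*g*h^3 + 1680*h^4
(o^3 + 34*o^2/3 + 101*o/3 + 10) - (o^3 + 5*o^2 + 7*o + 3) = 19*o^2/3 + 80*o/3 + 7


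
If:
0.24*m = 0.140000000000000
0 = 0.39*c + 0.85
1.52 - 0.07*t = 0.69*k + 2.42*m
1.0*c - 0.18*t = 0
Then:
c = -2.18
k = 1.39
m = 0.58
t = -12.11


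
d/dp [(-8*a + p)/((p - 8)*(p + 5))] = (16*a*p - 24*a - p^2 - 40)/(p^4 - 6*p^3 - 71*p^2 + 240*p + 1600)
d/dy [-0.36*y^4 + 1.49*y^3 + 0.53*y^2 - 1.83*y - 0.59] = -1.44*y^3 + 4.47*y^2 + 1.06*y - 1.83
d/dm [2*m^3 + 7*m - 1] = 6*m^2 + 7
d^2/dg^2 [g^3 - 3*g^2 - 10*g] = 6*g - 6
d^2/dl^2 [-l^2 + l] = -2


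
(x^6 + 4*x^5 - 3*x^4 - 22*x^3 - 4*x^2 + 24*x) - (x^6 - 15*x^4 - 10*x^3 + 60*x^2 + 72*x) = 4*x^5 + 12*x^4 - 12*x^3 - 64*x^2 - 48*x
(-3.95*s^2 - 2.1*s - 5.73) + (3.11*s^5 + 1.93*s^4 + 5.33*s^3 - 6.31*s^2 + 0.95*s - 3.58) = 3.11*s^5 + 1.93*s^4 + 5.33*s^3 - 10.26*s^2 - 1.15*s - 9.31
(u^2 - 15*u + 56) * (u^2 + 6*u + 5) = u^4 - 9*u^3 - 29*u^2 + 261*u + 280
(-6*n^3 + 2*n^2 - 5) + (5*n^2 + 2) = -6*n^3 + 7*n^2 - 3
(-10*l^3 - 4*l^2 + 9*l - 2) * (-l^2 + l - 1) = 10*l^5 - 6*l^4 - 3*l^3 + 15*l^2 - 11*l + 2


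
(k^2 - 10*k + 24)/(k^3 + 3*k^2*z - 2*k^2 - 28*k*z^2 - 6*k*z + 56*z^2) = (k^2 - 10*k + 24)/(k^3 + 3*k^2*z - 2*k^2 - 28*k*z^2 - 6*k*z + 56*z^2)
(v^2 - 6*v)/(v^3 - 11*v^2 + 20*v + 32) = v*(v - 6)/(v^3 - 11*v^2 + 20*v + 32)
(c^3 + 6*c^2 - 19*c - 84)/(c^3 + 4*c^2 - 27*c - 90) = (c^2 + 3*c - 28)/(c^2 + c - 30)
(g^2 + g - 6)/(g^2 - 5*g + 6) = (g + 3)/(g - 3)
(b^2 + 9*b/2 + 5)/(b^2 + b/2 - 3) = (2*b + 5)/(2*b - 3)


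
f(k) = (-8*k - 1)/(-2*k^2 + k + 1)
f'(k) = (-8*k - 1)*(4*k - 1)/(-2*k^2 + k + 1)^2 - 8/(-2*k^2 + k + 1) = (16*k^2 - 8*k - (4*k - 1)*(8*k + 1) - 8)/(-2*k^2 + k + 1)^2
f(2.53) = 2.29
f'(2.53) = -1.39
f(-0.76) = -5.55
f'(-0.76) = -15.76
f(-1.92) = -1.73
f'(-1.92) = -0.85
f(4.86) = 0.96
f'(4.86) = -0.24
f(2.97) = 1.81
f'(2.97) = -0.86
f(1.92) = 3.67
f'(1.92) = -3.72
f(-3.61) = -0.97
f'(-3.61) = -0.24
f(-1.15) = -2.93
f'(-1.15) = -3.02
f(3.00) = 1.79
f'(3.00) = -0.83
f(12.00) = 0.35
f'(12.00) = -0.03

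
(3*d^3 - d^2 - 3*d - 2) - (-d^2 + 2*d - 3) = 3*d^3 - 5*d + 1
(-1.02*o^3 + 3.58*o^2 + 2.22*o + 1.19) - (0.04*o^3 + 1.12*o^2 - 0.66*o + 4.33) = -1.06*o^3 + 2.46*o^2 + 2.88*o - 3.14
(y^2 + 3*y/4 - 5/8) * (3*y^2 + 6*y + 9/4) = 3*y^4 + 33*y^3/4 + 39*y^2/8 - 33*y/16 - 45/32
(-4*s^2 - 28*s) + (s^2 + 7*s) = -3*s^2 - 21*s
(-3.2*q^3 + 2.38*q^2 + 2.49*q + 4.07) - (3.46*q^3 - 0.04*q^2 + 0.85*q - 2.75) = -6.66*q^3 + 2.42*q^2 + 1.64*q + 6.82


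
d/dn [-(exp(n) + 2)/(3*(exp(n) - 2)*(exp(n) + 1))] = (exp(n) + 4)*exp(2*n)/(3*(exp(4*n) - 2*exp(3*n) - 3*exp(2*n) + 4*exp(n) + 4))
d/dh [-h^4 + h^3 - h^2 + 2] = h*(-4*h^2 + 3*h - 2)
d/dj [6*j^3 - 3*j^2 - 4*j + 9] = 18*j^2 - 6*j - 4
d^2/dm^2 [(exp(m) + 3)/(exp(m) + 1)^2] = (-5*(exp(m) + 1)^2 + 6*(exp(m) + 3)*exp(m))*exp(m)/(exp(m) + 1)^4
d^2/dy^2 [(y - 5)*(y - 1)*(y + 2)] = 6*y - 8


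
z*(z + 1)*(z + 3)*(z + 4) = z^4 + 8*z^3 + 19*z^2 + 12*z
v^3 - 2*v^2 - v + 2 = (v - 2)*(v - 1)*(v + 1)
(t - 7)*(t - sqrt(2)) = t^2 - 7*t - sqrt(2)*t + 7*sqrt(2)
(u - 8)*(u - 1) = u^2 - 9*u + 8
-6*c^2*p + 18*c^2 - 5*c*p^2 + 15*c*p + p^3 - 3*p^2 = (-6*c + p)*(c + p)*(p - 3)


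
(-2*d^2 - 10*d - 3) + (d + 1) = -2*d^2 - 9*d - 2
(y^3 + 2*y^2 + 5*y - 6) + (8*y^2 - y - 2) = y^3 + 10*y^2 + 4*y - 8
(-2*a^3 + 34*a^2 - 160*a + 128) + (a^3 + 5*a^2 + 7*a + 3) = -a^3 + 39*a^2 - 153*a + 131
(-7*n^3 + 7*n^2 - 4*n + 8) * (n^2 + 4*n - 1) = -7*n^5 - 21*n^4 + 31*n^3 - 15*n^2 + 36*n - 8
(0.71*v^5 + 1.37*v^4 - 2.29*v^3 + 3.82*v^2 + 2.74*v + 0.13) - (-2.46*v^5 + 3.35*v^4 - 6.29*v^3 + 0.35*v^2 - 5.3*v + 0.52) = 3.17*v^5 - 1.98*v^4 + 4.0*v^3 + 3.47*v^2 + 8.04*v - 0.39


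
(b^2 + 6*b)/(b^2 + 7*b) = (b + 6)/(b + 7)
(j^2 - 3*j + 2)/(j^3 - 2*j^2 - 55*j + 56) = (j - 2)/(j^2 - j - 56)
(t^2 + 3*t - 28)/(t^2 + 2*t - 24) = (t + 7)/(t + 6)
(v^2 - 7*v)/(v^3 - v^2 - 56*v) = (7 - v)/(-v^2 + v + 56)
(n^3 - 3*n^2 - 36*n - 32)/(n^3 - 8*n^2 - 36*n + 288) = (n^2 + 5*n + 4)/(n^2 - 36)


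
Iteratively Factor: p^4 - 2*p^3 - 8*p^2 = (p)*(p^3 - 2*p^2 - 8*p) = p^2*(p^2 - 2*p - 8) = p^2*(p + 2)*(p - 4)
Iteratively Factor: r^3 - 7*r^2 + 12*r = (r)*(r^2 - 7*r + 12) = r*(r - 4)*(r - 3)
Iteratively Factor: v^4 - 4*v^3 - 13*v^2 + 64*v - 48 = (v - 3)*(v^3 - v^2 - 16*v + 16) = (v - 3)*(v + 4)*(v^2 - 5*v + 4) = (v - 3)*(v - 1)*(v + 4)*(v - 4)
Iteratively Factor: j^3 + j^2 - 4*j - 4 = (j + 1)*(j^2 - 4) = (j + 1)*(j + 2)*(j - 2)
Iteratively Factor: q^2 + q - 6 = (q + 3)*(q - 2)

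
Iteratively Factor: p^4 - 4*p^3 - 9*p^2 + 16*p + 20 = (p + 1)*(p^3 - 5*p^2 - 4*p + 20) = (p - 5)*(p + 1)*(p^2 - 4) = (p - 5)*(p + 1)*(p + 2)*(p - 2)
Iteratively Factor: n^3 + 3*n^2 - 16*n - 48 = (n - 4)*(n^2 + 7*n + 12) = (n - 4)*(n + 4)*(n + 3)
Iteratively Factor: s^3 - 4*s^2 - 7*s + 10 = (s - 1)*(s^2 - 3*s - 10) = (s - 5)*(s - 1)*(s + 2)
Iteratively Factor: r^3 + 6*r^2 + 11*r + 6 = (r + 1)*(r^2 + 5*r + 6) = (r + 1)*(r + 3)*(r + 2)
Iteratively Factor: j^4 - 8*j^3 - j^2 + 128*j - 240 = (j - 4)*(j^3 - 4*j^2 - 17*j + 60) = (j - 5)*(j - 4)*(j^2 + j - 12) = (j - 5)*(j - 4)*(j + 4)*(j - 3)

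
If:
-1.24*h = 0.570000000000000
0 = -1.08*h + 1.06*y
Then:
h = -0.46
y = -0.47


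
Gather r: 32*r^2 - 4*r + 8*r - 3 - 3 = 32*r^2 + 4*r - 6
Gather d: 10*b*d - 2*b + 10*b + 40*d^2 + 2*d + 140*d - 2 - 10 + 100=8*b + 40*d^2 + d*(10*b + 142) + 88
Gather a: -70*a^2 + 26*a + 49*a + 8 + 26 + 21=-70*a^2 + 75*a + 55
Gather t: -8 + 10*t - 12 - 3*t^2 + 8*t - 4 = -3*t^2 + 18*t - 24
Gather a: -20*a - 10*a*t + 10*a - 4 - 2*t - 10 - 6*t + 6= a*(-10*t - 10) - 8*t - 8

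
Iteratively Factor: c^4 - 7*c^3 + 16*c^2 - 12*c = (c - 2)*(c^3 - 5*c^2 + 6*c) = (c - 3)*(c - 2)*(c^2 - 2*c) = (c - 3)*(c - 2)^2*(c)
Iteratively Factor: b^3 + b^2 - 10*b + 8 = (b - 1)*(b^2 + 2*b - 8) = (b - 1)*(b + 4)*(b - 2)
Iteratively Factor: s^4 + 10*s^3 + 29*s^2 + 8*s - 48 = (s + 3)*(s^3 + 7*s^2 + 8*s - 16) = (s + 3)*(s + 4)*(s^2 + 3*s - 4) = (s + 3)*(s + 4)^2*(s - 1)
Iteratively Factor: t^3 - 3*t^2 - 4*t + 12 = (t + 2)*(t^2 - 5*t + 6) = (t - 3)*(t + 2)*(t - 2)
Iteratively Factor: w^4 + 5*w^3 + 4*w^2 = (w + 4)*(w^3 + w^2) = w*(w + 4)*(w^2 + w) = w*(w + 1)*(w + 4)*(w)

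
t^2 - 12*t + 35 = (t - 7)*(t - 5)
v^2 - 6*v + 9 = (v - 3)^2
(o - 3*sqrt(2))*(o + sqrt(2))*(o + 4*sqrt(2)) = o^3 + 2*sqrt(2)*o^2 - 22*o - 24*sqrt(2)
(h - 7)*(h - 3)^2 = h^3 - 13*h^2 + 51*h - 63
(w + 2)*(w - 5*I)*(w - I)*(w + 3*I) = w^4 + 2*w^3 - 3*I*w^3 + 13*w^2 - 6*I*w^2 + 26*w - 15*I*w - 30*I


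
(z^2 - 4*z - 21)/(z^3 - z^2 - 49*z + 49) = (z + 3)/(z^2 + 6*z - 7)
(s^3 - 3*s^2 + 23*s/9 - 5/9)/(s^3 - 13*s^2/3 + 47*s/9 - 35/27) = 3*(s - 1)/(3*s - 7)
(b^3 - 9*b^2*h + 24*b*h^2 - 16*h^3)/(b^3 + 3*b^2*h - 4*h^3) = (b^2 - 8*b*h + 16*h^2)/(b^2 + 4*b*h + 4*h^2)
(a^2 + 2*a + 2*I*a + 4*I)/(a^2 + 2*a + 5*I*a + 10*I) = (a + 2*I)/(a + 5*I)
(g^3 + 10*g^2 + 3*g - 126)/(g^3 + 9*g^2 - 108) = (g + 7)/(g + 6)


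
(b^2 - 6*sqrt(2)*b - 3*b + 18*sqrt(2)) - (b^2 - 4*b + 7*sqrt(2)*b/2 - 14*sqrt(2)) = -19*sqrt(2)*b/2 + b + 32*sqrt(2)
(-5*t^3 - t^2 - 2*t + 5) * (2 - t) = 5*t^4 - 9*t^3 - 9*t + 10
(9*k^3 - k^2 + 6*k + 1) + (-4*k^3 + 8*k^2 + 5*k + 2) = 5*k^3 + 7*k^2 + 11*k + 3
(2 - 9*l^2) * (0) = 0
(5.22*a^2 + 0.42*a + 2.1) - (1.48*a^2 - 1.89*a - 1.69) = 3.74*a^2 + 2.31*a + 3.79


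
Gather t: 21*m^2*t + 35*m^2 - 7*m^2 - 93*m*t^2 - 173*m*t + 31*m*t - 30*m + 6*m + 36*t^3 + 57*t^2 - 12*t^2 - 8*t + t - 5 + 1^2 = 28*m^2 - 24*m + 36*t^3 + t^2*(45 - 93*m) + t*(21*m^2 - 142*m - 7) - 4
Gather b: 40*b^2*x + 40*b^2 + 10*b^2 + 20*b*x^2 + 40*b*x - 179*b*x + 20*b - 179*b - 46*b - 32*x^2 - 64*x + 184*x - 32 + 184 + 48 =b^2*(40*x + 50) + b*(20*x^2 - 139*x - 205) - 32*x^2 + 120*x + 200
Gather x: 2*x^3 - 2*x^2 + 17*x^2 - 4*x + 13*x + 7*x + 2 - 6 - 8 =2*x^3 + 15*x^2 + 16*x - 12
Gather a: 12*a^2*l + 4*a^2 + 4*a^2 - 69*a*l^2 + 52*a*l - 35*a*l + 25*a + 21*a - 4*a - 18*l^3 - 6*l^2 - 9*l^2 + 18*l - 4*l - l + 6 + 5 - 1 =a^2*(12*l + 8) + a*(-69*l^2 + 17*l + 42) - 18*l^3 - 15*l^2 + 13*l + 10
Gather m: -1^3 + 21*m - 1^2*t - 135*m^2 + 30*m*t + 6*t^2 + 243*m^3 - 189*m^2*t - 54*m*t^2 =243*m^3 + m^2*(-189*t - 135) + m*(-54*t^2 + 30*t + 21) + 6*t^2 - t - 1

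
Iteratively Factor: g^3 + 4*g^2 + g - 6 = (g - 1)*(g^2 + 5*g + 6) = (g - 1)*(g + 2)*(g + 3)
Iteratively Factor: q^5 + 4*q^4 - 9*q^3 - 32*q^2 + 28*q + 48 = (q - 2)*(q^4 + 6*q^3 + 3*q^2 - 26*q - 24) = (q - 2)^2*(q^3 + 8*q^2 + 19*q + 12) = (q - 2)^2*(q + 4)*(q^2 + 4*q + 3) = (q - 2)^2*(q + 1)*(q + 4)*(q + 3)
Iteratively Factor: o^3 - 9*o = (o + 3)*(o^2 - 3*o) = o*(o + 3)*(o - 3)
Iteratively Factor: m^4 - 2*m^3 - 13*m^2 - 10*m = (m + 2)*(m^3 - 4*m^2 - 5*m) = (m + 1)*(m + 2)*(m^2 - 5*m) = (m - 5)*(m + 1)*(m + 2)*(m)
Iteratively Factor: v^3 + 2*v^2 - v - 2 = (v + 2)*(v^2 - 1) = (v + 1)*(v + 2)*(v - 1)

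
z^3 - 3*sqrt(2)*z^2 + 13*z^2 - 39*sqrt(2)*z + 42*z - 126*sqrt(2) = (z + 6)*(z + 7)*(z - 3*sqrt(2))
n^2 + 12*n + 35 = (n + 5)*(n + 7)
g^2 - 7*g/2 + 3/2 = (g - 3)*(g - 1/2)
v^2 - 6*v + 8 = (v - 4)*(v - 2)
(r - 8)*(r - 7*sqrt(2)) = r^2 - 7*sqrt(2)*r - 8*r + 56*sqrt(2)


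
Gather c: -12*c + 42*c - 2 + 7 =30*c + 5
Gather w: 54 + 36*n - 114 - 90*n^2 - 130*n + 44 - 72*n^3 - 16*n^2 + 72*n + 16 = -72*n^3 - 106*n^2 - 22*n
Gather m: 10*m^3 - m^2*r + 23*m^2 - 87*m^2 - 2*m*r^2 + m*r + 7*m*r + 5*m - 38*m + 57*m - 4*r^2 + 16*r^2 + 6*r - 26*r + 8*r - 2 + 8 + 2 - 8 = 10*m^3 + m^2*(-r - 64) + m*(-2*r^2 + 8*r + 24) + 12*r^2 - 12*r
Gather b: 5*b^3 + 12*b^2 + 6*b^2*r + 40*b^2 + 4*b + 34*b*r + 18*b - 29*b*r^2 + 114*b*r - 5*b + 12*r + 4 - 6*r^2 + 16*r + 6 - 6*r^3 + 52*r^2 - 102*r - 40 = 5*b^3 + b^2*(6*r + 52) + b*(-29*r^2 + 148*r + 17) - 6*r^3 + 46*r^2 - 74*r - 30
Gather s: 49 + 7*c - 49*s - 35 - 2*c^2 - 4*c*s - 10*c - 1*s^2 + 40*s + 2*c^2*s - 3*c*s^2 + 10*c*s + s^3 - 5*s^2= -2*c^2 - 3*c + s^3 + s^2*(-3*c - 6) + s*(2*c^2 + 6*c - 9) + 14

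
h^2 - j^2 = (h - j)*(h + j)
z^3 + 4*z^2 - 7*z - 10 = (z - 2)*(z + 1)*(z + 5)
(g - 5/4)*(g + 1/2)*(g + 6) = g^3 + 21*g^2/4 - 41*g/8 - 15/4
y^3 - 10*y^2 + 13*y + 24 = (y - 8)*(y - 3)*(y + 1)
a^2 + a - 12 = (a - 3)*(a + 4)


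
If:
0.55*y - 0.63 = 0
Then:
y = 1.15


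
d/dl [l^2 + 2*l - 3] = 2*l + 2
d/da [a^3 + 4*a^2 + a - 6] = 3*a^2 + 8*a + 1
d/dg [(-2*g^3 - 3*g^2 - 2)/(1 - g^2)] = 2*g*(g^3 - 3*g - 5)/(g^4 - 2*g^2 + 1)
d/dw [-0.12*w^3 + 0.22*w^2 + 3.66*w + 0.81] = -0.36*w^2 + 0.44*w + 3.66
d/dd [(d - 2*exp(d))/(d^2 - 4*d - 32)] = (-2*(d - 2)*(d - 2*exp(d)) + (2*exp(d) - 1)*(-d^2 + 4*d + 32))/(-d^2 + 4*d + 32)^2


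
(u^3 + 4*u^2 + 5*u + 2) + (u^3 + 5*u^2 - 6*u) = 2*u^3 + 9*u^2 - u + 2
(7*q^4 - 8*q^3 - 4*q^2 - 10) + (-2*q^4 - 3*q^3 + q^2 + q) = 5*q^4 - 11*q^3 - 3*q^2 + q - 10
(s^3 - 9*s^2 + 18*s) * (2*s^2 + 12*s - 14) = 2*s^5 - 6*s^4 - 86*s^3 + 342*s^2 - 252*s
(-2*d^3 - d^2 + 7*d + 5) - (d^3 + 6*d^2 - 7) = -3*d^3 - 7*d^2 + 7*d + 12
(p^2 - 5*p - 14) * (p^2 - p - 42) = p^4 - 6*p^3 - 51*p^2 + 224*p + 588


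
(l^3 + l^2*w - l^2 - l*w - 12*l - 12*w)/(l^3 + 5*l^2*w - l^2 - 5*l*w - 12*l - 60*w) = (l + w)/(l + 5*w)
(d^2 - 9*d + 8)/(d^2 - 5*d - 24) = (d - 1)/(d + 3)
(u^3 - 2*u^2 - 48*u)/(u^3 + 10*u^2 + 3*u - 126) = u*(u - 8)/(u^2 + 4*u - 21)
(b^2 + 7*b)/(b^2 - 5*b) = (b + 7)/(b - 5)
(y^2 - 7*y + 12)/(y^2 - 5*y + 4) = (y - 3)/(y - 1)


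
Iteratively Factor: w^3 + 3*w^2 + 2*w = (w + 1)*(w^2 + 2*w) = w*(w + 1)*(w + 2)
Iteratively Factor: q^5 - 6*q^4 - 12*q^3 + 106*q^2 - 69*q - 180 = (q + 4)*(q^4 - 10*q^3 + 28*q^2 - 6*q - 45) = (q + 1)*(q + 4)*(q^3 - 11*q^2 + 39*q - 45) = (q - 3)*(q + 1)*(q + 4)*(q^2 - 8*q + 15) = (q - 3)^2*(q + 1)*(q + 4)*(q - 5)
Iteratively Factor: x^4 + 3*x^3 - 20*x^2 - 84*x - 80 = (x + 2)*(x^3 + x^2 - 22*x - 40) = (x + 2)*(x + 4)*(x^2 - 3*x - 10) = (x + 2)^2*(x + 4)*(x - 5)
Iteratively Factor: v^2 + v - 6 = (v - 2)*(v + 3)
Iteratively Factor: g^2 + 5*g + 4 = (g + 4)*(g + 1)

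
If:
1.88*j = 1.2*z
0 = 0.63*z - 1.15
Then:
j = 1.17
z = 1.83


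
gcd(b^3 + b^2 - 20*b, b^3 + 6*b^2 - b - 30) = b + 5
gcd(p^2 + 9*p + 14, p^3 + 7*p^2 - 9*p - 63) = p + 7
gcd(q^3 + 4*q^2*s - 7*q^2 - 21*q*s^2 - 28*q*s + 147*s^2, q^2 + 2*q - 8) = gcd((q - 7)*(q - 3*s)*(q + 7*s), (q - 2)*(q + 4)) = 1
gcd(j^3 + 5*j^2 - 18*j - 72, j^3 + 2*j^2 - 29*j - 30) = j + 6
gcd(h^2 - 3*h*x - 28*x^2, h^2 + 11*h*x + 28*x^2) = h + 4*x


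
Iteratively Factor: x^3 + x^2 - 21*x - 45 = (x - 5)*(x^2 + 6*x + 9) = (x - 5)*(x + 3)*(x + 3)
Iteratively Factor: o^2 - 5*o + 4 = (o - 4)*(o - 1)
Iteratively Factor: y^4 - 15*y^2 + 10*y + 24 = (y + 1)*(y^3 - y^2 - 14*y + 24) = (y + 1)*(y + 4)*(y^2 - 5*y + 6) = (y - 2)*(y + 1)*(y + 4)*(y - 3)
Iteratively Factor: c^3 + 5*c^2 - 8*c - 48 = (c - 3)*(c^2 + 8*c + 16) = (c - 3)*(c + 4)*(c + 4)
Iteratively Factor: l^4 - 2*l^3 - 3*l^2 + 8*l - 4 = (l + 2)*(l^3 - 4*l^2 + 5*l - 2) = (l - 1)*(l + 2)*(l^2 - 3*l + 2) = (l - 2)*(l - 1)*(l + 2)*(l - 1)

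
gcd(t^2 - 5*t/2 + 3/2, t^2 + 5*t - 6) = t - 1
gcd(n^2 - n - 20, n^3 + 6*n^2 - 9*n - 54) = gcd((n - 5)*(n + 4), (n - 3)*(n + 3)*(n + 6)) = 1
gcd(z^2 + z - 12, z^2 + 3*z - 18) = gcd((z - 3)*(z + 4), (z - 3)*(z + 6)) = z - 3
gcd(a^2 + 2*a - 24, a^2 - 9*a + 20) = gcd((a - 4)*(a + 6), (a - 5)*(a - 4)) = a - 4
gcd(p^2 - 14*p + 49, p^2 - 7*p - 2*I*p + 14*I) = p - 7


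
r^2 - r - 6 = (r - 3)*(r + 2)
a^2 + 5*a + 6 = (a + 2)*(a + 3)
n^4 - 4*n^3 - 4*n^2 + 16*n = n*(n - 4)*(n - 2)*(n + 2)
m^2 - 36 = (m - 6)*(m + 6)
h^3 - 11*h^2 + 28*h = h*(h - 7)*(h - 4)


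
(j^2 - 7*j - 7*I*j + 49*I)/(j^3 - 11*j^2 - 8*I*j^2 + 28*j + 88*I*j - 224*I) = (j - 7*I)/(j^2 + j*(-4 - 8*I) + 32*I)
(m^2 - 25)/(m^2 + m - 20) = (m - 5)/(m - 4)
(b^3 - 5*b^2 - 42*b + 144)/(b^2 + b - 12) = (b^2 - 2*b - 48)/(b + 4)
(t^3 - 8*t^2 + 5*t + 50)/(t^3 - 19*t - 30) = (t - 5)/(t + 3)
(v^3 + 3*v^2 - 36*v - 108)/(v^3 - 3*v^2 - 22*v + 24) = (v^2 + 9*v + 18)/(v^2 + 3*v - 4)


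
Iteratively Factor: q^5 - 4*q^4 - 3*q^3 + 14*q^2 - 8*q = (q + 2)*(q^4 - 6*q^3 + 9*q^2 - 4*q) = q*(q + 2)*(q^3 - 6*q^2 + 9*q - 4) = q*(q - 1)*(q + 2)*(q^2 - 5*q + 4) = q*(q - 1)^2*(q + 2)*(q - 4)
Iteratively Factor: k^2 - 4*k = (k)*(k - 4)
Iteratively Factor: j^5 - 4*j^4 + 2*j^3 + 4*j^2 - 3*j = (j)*(j^4 - 4*j^3 + 2*j^2 + 4*j - 3) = j*(j - 3)*(j^3 - j^2 - j + 1) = j*(j - 3)*(j + 1)*(j^2 - 2*j + 1) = j*(j - 3)*(j - 1)*(j + 1)*(j - 1)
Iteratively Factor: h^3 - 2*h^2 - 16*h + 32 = (h + 4)*(h^2 - 6*h + 8) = (h - 2)*(h + 4)*(h - 4)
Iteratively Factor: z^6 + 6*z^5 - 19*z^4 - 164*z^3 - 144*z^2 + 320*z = (z + 4)*(z^5 + 2*z^4 - 27*z^3 - 56*z^2 + 80*z) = (z + 4)^2*(z^4 - 2*z^3 - 19*z^2 + 20*z) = (z - 5)*(z + 4)^2*(z^3 + 3*z^2 - 4*z) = (z - 5)*(z + 4)^3*(z^2 - z) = (z - 5)*(z - 1)*(z + 4)^3*(z)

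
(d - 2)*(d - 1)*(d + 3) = d^3 - 7*d + 6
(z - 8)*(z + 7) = z^2 - z - 56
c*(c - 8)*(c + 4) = c^3 - 4*c^2 - 32*c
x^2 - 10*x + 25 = (x - 5)^2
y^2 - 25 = (y - 5)*(y + 5)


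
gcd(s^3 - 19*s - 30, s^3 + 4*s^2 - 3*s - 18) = s + 3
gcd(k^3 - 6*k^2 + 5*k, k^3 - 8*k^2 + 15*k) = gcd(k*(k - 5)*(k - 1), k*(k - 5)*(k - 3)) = k^2 - 5*k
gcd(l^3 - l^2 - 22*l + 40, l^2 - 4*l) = l - 4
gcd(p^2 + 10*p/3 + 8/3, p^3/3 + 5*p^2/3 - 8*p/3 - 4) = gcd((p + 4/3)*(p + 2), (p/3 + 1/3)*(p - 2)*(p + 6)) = 1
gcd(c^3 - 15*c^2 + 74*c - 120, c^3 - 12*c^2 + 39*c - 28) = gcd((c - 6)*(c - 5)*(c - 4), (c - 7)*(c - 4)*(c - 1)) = c - 4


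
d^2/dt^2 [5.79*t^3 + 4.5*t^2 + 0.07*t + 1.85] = 34.74*t + 9.0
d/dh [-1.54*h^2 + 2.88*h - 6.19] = 2.88 - 3.08*h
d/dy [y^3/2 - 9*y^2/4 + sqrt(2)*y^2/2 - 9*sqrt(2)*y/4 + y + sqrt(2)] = 3*y^2/2 - 9*y/2 + sqrt(2)*y - 9*sqrt(2)/4 + 1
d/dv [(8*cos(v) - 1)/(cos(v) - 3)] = 23*sin(v)/(cos(v) - 3)^2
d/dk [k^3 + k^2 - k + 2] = 3*k^2 + 2*k - 1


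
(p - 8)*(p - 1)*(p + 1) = p^3 - 8*p^2 - p + 8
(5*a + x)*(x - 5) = 5*a*x - 25*a + x^2 - 5*x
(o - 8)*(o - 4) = o^2 - 12*o + 32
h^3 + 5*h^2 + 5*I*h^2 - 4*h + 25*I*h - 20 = (h + 5)*(h + I)*(h + 4*I)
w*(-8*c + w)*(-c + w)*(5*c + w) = 40*c^3*w - 37*c^2*w^2 - 4*c*w^3 + w^4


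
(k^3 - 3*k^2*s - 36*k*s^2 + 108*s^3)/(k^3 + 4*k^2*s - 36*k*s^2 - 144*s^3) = (k - 3*s)/(k + 4*s)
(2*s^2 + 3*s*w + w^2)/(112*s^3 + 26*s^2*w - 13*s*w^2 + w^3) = (s + w)/(56*s^2 - 15*s*w + w^2)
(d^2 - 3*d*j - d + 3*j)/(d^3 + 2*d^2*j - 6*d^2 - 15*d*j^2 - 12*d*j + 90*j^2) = (d - 1)/(d^2 + 5*d*j - 6*d - 30*j)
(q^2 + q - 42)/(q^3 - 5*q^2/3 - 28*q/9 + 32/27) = 27*(q^2 + q - 42)/(27*q^3 - 45*q^2 - 84*q + 32)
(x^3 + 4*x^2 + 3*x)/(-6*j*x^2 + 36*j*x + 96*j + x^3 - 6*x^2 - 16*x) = x*(x^2 + 4*x + 3)/(-6*j*x^2 + 36*j*x + 96*j + x^3 - 6*x^2 - 16*x)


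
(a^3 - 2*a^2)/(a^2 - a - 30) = a^2*(2 - a)/(-a^2 + a + 30)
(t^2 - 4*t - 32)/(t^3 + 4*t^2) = (t - 8)/t^2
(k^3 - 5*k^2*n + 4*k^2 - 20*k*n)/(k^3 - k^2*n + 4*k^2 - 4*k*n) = (k - 5*n)/(k - n)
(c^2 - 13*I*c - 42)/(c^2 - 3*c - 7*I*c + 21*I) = (c - 6*I)/(c - 3)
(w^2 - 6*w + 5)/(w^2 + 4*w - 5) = (w - 5)/(w + 5)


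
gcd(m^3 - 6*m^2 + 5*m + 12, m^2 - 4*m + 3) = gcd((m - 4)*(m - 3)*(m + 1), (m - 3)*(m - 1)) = m - 3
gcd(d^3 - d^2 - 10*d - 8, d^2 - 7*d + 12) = d - 4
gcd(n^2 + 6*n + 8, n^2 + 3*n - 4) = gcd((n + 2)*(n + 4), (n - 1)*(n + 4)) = n + 4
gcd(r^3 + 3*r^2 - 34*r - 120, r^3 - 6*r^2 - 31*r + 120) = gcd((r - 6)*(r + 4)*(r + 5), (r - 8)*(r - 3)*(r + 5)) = r + 5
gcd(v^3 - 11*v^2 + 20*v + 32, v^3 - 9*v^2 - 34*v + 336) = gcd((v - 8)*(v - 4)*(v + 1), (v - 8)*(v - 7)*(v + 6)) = v - 8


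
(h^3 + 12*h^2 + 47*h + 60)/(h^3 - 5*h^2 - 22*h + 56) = (h^2 + 8*h + 15)/(h^2 - 9*h + 14)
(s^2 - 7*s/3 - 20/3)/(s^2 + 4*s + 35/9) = 3*(s - 4)/(3*s + 7)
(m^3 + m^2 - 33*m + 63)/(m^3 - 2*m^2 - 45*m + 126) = (m - 3)/(m - 6)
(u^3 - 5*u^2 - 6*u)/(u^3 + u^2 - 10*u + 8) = u*(u^2 - 5*u - 6)/(u^3 + u^2 - 10*u + 8)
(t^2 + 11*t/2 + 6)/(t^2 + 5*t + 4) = (t + 3/2)/(t + 1)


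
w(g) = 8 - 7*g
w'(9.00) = -7.00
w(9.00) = -55.00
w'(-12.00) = -7.00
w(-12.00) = 92.00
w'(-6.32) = -7.00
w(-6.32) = 52.24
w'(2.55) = -7.00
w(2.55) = -9.85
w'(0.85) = -7.00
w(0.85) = 2.05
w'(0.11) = -7.00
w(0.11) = 7.23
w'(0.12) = -7.00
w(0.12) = 7.16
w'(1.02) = -7.00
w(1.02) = 0.86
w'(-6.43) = -7.00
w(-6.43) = 53.01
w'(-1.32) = -7.00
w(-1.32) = 17.24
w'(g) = -7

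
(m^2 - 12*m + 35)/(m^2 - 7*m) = (m - 5)/m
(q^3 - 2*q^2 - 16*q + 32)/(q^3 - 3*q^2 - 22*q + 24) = (q^2 - 6*q + 8)/(q^2 - 7*q + 6)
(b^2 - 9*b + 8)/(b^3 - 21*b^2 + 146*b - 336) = (b - 1)/(b^2 - 13*b + 42)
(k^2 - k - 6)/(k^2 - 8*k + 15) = (k + 2)/(k - 5)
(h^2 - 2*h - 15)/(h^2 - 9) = (h - 5)/(h - 3)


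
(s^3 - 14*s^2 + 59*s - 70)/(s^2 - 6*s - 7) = (s^2 - 7*s + 10)/(s + 1)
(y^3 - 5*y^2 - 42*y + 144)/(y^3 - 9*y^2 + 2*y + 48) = (y + 6)/(y + 2)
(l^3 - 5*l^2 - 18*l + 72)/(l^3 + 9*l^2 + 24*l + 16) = (l^2 - 9*l + 18)/(l^2 + 5*l + 4)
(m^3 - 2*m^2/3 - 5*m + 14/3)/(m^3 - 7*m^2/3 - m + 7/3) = (3*m^2 + m - 14)/(3*m^2 - 4*m - 7)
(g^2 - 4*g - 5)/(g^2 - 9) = (g^2 - 4*g - 5)/(g^2 - 9)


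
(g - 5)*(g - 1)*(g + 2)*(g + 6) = g^4 + 2*g^3 - 31*g^2 - 32*g + 60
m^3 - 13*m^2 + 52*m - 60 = (m - 6)*(m - 5)*(m - 2)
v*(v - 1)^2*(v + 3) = v^4 + v^3 - 5*v^2 + 3*v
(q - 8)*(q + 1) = q^2 - 7*q - 8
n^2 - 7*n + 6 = (n - 6)*(n - 1)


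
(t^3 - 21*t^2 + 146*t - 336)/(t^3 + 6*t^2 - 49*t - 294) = (t^2 - 14*t + 48)/(t^2 + 13*t + 42)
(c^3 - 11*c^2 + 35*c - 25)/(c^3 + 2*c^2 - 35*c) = (c^2 - 6*c + 5)/(c*(c + 7))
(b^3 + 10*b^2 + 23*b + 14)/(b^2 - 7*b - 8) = (b^2 + 9*b + 14)/(b - 8)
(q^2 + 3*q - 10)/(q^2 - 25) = (q - 2)/(q - 5)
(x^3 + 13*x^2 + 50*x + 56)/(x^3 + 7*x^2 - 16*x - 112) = (x + 2)/(x - 4)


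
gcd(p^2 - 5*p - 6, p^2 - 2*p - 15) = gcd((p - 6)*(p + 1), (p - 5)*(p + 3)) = 1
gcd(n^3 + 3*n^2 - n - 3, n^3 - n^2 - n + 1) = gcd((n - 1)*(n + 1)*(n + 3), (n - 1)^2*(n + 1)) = n^2 - 1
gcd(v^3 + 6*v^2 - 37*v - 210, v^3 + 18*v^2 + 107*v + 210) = v^2 + 12*v + 35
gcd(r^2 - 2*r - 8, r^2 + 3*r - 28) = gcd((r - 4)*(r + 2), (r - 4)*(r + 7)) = r - 4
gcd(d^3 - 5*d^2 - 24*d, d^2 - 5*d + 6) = 1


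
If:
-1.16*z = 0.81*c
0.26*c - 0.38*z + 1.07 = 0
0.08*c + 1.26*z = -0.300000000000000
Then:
No Solution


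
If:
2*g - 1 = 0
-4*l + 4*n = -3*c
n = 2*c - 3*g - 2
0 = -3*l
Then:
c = 14/11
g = 1/2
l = 0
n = -21/22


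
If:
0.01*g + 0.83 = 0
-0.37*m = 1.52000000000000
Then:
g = -83.00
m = -4.11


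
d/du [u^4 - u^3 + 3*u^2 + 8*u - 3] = 4*u^3 - 3*u^2 + 6*u + 8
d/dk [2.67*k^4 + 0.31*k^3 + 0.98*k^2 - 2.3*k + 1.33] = 10.68*k^3 + 0.93*k^2 + 1.96*k - 2.3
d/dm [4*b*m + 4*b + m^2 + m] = 4*b + 2*m + 1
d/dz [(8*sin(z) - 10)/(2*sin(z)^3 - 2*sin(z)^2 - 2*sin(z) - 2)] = (-8*sin(z)^3 + 19*sin(z)^2 - 10*sin(z) - 9)*cos(z)/(-sin(z)*cos(z)^2 + cos(z)^2 - 2)^2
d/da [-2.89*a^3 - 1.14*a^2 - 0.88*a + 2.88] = -8.67*a^2 - 2.28*a - 0.88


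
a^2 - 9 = (a - 3)*(a + 3)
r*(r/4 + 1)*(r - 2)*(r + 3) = r^4/4 + 5*r^3/4 - r^2/2 - 6*r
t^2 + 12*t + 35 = (t + 5)*(t + 7)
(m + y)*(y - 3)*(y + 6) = m*y^2 + 3*m*y - 18*m + y^3 + 3*y^2 - 18*y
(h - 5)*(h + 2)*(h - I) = h^3 - 3*h^2 - I*h^2 - 10*h + 3*I*h + 10*I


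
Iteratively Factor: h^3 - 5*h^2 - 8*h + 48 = (h - 4)*(h^2 - h - 12) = (h - 4)*(h + 3)*(h - 4)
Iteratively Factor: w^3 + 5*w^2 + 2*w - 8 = (w - 1)*(w^2 + 6*w + 8) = (w - 1)*(w + 4)*(w + 2)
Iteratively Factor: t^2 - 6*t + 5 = (t - 5)*(t - 1)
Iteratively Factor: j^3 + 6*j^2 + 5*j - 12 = (j + 3)*(j^2 + 3*j - 4) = (j + 3)*(j + 4)*(j - 1)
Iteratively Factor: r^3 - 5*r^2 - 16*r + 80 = (r - 4)*(r^2 - r - 20) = (r - 5)*(r - 4)*(r + 4)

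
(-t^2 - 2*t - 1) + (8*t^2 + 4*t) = 7*t^2 + 2*t - 1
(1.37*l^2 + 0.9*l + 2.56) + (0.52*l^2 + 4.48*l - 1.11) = 1.89*l^2 + 5.38*l + 1.45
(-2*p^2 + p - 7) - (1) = -2*p^2 + p - 8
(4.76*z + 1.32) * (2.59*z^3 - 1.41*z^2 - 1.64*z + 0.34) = 12.3284*z^4 - 3.2928*z^3 - 9.6676*z^2 - 0.5464*z + 0.4488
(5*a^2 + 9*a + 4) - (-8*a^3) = 8*a^3 + 5*a^2 + 9*a + 4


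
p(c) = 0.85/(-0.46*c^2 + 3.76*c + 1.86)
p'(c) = 0.85*(0.92*c - 3.76)/(-0.46*c^2 + 3.76*c + 1.86)^2 = (0.782*c - 3.196)/(-0.46*c^2 + 3.76*c + 1.86)^2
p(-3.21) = -0.06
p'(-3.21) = -0.03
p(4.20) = 0.09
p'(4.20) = 0.00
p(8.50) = 1.45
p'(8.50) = 10.08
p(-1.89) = -0.12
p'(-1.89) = -0.10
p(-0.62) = -1.31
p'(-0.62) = -8.77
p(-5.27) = -0.03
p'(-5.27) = -0.01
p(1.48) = 0.13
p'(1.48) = -0.05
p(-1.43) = -0.19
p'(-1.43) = -0.22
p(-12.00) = -0.01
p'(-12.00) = -0.00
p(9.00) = -0.54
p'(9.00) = 1.58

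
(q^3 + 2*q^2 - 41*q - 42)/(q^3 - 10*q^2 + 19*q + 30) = (q + 7)/(q - 5)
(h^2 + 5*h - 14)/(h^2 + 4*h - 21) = (h - 2)/(h - 3)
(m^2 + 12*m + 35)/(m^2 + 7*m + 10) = (m + 7)/(m + 2)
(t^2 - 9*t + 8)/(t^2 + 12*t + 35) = (t^2 - 9*t + 8)/(t^2 + 12*t + 35)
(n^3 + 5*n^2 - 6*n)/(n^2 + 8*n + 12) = n*(n - 1)/(n + 2)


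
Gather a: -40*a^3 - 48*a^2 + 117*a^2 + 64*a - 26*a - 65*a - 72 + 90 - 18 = -40*a^3 + 69*a^2 - 27*a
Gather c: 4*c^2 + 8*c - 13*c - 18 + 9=4*c^2 - 5*c - 9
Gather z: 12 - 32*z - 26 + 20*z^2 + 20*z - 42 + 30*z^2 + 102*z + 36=50*z^2 + 90*z - 20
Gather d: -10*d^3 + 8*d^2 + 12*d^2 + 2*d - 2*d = -10*d^3 + 20*d^2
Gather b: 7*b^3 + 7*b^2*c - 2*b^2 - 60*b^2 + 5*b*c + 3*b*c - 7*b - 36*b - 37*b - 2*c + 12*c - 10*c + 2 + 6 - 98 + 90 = 7*b^3 + b^2*(7*c - 62) + b*(8*c - 80)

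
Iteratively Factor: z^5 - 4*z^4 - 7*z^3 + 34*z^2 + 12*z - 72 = (z - 2)*(z^4 - 2*z^3 - 11*z^2 + 12*z + 36) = (z - 3)*(z - 2)*(z^3 + z^2 - 8*z - 12) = (z - 3)^2*(z - 2)*(z^2 + 4*z + 4) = (z - 3)^2*(z - 2)*(z + 2)*(z + 2)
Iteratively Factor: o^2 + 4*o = (o + 4)*(o)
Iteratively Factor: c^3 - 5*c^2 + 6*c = (c - 3)*(c^2 - 2*c) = c*(c - 3)*(c - 2)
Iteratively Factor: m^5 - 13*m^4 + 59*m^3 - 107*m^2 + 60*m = (m - 5)*(m^4 - 8*m^3 + 19*m^2 - 12*m) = (m - 5)*(m - 1)*(m^3 - 7*m^2 + 12*m) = m*(m - 5)*(m - 1)*(m^2 - 7*m + 12) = m*(m - 5)*(m - 4)*(m - 1)*(m - 3)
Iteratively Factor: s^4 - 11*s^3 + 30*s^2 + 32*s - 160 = (s + 2)*(s^3 - 13*s^2 + 56*s - 80) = (s - 4)*(s + 2)*(s^2 - 9*s + 20) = (s - 5)*(s - 4)*(s + 2)*(s - 4)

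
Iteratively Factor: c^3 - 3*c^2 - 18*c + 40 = (c - 5)*(c^2 + 2*c - 8) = (c - 5)*(c + 4)*(c - 2)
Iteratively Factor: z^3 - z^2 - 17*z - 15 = (z - 5)*(z^2 + 4*z + 3) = (z - 5)*(z + 1)*(z + 3)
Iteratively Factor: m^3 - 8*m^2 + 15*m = (m - 3)*(m^2 - 5*m) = m*(m - 3)*(m - 5)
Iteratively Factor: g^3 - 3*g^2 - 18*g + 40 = (g - 5)*(g^2 + 2*g - 8) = (g - 5)*(g + 4)*(g - 2)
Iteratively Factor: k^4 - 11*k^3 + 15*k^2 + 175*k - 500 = (k - 5)*(k^3 - 6*k^2 - 15*k + 100) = (k - 5)^2*(k^2 - k - 20) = (k - 5)^2*(k + 4)*(k - 5)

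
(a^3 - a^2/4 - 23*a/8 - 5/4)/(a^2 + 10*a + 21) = (8*a^3 - 2*a^2 - 23*a - 10)/(8*(a^2 + 10*a + 21))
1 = 1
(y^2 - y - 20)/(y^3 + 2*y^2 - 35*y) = (y + 4)/(y*(y + 7))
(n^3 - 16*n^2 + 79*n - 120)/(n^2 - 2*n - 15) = (n^2 - 11*n + 24)/(n + 3)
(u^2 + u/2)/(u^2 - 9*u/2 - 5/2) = u/(u - 5)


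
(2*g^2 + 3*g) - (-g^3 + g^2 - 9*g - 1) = g^3 + g^2 + 12*g + 1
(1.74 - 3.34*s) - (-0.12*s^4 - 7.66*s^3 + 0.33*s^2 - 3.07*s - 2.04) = 0.12*s^4 + 7.66*s^3 - 0.33*s^2 - 0.27*s + 3.78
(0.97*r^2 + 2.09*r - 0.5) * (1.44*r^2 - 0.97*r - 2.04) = 1.3968*r^4 + 2.0687*r^3 - 4.7261*r^2 - 3.7786*r + 1.02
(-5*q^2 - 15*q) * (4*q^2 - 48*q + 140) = -20*q^4 + 180*q^3 + 20*q^2 - 2100*q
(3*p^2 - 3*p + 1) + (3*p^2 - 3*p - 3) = 6*p^2 - 6*p - 2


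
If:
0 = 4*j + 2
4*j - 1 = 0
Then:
No Solution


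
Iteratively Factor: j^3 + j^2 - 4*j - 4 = (j - 2)*(j^2 + 3*j + 2) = (j - 2)*(j + 2)*(j + 1)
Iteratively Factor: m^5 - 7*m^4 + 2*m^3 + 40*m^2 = (m - 4)*(m^4 - 3*m^3 - 10*m^2) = m*(m - 4)*(m^3 - 3*m^2 - 10*m) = m^2*(m - 4)*(m^2 - 3*m - 10) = m^2*(m - 4)*(m + 2)*(m - 5)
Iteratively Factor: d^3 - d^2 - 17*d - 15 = (d + 3)*(d^2 - 4*d - 5) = (d + 1)*(d + 3)*(d - 5)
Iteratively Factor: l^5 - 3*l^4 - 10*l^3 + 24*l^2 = (l + 3)*(l^4 - 6*l^3 + 8*l^2) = l*(l + 3)*(l^3 - 6*l^2 + 8*l) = l^2*(l + 3)*(l^2 - 6*l + 8) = l^2*(l - 4)*(l + 3)*(l - 2)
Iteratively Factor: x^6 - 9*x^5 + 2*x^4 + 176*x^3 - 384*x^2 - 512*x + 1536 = (x + 2)*(x^5 - 11*x^4 + 24*x^3 + 128*x^2 - 640*x + 768) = (x - 4)*(x + 2)*(x^4 - 7*x^3 - 4*x^2 + 112*x - 192) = (x - 4)*(x - 3)*(x + 2)*(x^3 - 4*x^2 - 16*x + 64) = (x - 4)*(x - 3)*(x + 2)*(x + 4)*(x^2 - 8*x + 16) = (x - 4)^2*(x - 3)*(x + 2)*(x + 4)*(x - 4)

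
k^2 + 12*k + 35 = (k + 5)*(k + 7)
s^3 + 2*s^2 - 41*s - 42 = (s - 6)*(s + 1)*(s + 7)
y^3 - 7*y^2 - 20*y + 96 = (y - 8)*(y - 3)*(y + 4)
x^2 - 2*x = x*(x - 2)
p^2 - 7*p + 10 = (p - 5)*(p - 2)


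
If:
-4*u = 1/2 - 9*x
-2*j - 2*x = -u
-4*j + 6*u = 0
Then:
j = -3/52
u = -1/26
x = 1/26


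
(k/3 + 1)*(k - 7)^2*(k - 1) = k^4/3 - 4*k^3 + 6*k^2 + 140*k/3 - 49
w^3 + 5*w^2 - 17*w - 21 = (w - 3)*(w + 1)*(w + 7)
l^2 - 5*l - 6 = (l - 6)*(l + 1)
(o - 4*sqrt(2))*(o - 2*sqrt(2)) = o^2 - 6*sqrt(2)*o + 16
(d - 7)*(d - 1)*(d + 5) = d^3 - 3*d^2 - 33*d + 35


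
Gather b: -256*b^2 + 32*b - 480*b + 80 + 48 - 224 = -256*b^2 - 448*b - 96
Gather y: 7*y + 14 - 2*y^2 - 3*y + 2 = -2*y^2 + 4*y + 16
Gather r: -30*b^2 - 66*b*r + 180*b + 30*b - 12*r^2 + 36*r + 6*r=-30*b^2 + 210*b - 12*r^2 + r*(42 - 66*b)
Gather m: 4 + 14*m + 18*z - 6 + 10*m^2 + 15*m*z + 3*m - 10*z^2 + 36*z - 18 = 10*m^2 + m*(15*z + 17) - 10*z^2 + 54*z - 20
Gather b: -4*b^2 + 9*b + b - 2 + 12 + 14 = -4*b^2 + 10*b + 24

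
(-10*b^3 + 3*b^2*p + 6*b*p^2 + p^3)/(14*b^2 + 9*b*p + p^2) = (-5*b^2 + 4*b*p + p^2)/(7*b + p)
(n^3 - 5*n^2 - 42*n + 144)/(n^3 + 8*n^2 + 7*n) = (n^3 - 5*n^2 - 42*n + 144)/(n*(n^2 + 8*n + 7))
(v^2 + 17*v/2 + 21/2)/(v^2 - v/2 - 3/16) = 8*(2*v^2 + 17*v + 21)/(16*v^2 - 8*v - 3)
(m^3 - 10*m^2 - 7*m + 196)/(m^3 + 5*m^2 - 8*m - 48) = (m^2 - 14*m + 49)/(m^2 + m - 12)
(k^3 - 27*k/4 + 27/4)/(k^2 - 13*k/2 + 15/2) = (2*k^2 + 3*k - 9)/(2*(k - 5))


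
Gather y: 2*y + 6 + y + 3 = 3*y + 9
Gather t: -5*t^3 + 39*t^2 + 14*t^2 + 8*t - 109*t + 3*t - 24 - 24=-5*t^3 + 53*t^2 - 98*t - 48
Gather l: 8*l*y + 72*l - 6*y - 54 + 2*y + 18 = l*(8*y + 72) - 4*y - 36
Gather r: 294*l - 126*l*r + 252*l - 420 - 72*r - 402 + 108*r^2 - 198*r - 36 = 546*l + 108*r^2 + r*(-126*l - 270) - 858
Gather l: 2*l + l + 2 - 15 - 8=3*l - 21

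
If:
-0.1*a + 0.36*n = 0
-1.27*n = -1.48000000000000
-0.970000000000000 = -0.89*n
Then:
No Solution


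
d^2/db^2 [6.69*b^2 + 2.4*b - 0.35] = 13.3800000000000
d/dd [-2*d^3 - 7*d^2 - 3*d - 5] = -6*d^2 - 14*d - 3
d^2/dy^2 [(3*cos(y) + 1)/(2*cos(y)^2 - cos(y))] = (-22*sin(y)^4/cos(y)^3 + 12*sin(y)^2 + 18 - 21/cos(y) - 12/cos(y)^2 + 24/cos(y)^3)/(2*cos(y) - 1)^3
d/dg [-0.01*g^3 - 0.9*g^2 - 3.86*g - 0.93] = -0.03*g^2 - 1.8*g - 3.86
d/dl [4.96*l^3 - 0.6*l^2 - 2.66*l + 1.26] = 14.88*l^2 - 1.2*l - 2.66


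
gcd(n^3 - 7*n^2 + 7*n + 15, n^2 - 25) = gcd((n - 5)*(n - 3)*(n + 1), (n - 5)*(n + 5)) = n - 5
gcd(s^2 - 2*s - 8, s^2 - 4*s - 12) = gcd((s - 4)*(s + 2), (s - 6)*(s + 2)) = s + 2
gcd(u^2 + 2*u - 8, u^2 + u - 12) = u + 4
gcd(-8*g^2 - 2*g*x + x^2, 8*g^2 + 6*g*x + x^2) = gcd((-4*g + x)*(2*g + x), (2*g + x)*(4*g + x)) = 2*g + x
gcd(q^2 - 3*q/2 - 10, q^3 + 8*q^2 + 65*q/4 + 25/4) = q + 5/2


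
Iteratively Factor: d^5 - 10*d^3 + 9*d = (d)*(d^4 - 10*d^2 + 9) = d*(d - 1)*(d^3 + d^2 - 9*d - 9) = d*(d - 3)*(d - 1)*(d^2 + 4*d + 3) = d*(d - 3)*(d - 1)*(d + 1)*(d + 3)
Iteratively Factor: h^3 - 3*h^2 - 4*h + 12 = (h - 3)*(h^2 - 4) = (h - 3)*(h + 2)*(h - 2)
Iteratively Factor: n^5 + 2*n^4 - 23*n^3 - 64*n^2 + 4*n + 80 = (n - 1)*(n^4 + 3*n^3 - 20*n^2 - 84*n - 80) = (n - 1)*(n + 2)*(n^3 + n^2 - 22*n - 40) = (n - 1)*(n + 2)*(n + 4)*(n^2 - 3*n - 10) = (n - 5)*(n - 1)*(n + 2)*(n + 4)*(n + 2)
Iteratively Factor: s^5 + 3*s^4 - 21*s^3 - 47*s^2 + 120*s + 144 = (s + 4)*(s^4 - s^3 - 17*s^2 + 21*s + 36) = (s - 3)*(s + 4)*(s^3 + 2*s^2 - 11*s - 12) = (s - 3)*(s + 1)*(s + 4)*(s^2 + s - 12) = (s - 3)^2*(s + 1)*(s + 4)*(s + 4)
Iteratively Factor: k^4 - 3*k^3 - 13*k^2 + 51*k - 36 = (k - 3)*(k^3 - 13*k + 12) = (k - 3)*(k - 1)*(k^2 + k - 12) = (k - 3)*(k - 1)*(k + 4)*(k - 3)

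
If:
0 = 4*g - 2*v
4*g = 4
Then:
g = 1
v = 2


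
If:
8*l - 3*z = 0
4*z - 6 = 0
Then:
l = 9/16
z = 3/2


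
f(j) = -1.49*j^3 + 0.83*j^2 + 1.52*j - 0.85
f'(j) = -4.47*j^2 + 1.66*j + 1.52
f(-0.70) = -1.00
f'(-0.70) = -1.83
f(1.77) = -3.82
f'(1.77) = -9.55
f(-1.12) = 0.58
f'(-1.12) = -5.95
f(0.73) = 0.12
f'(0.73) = 0.35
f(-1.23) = 1.31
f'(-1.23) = -7.28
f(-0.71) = -0.98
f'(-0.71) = -1.91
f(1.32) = -0.82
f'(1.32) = -4.08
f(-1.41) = 2.83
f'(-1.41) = -9.71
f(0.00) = -0.85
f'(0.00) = 1.52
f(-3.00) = 42.29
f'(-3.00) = -43.69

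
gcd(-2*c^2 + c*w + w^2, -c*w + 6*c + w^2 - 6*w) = -c + w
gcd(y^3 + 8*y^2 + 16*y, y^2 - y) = y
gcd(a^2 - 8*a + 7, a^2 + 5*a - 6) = a - 1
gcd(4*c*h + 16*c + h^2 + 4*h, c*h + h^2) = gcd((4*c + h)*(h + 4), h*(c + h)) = 1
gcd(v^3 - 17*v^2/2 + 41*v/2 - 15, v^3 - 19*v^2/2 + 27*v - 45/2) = v^2 - 13*v/2 + 15/2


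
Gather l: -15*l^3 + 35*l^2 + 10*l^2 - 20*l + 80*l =-15*l^3 + 45*l^2 + 60*l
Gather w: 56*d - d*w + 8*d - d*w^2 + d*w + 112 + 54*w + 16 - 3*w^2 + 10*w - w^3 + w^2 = 64*d - w^3 + w^2*(-d - 2) + 64*w + 128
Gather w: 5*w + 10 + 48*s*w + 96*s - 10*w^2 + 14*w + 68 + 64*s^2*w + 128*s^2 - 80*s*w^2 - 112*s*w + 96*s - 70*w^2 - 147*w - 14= 128*s^2 + 192*s + w^2*(-80*s - 80) + w*(64*s^2 - 64*s - 128) + 64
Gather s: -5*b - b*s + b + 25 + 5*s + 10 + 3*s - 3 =-4*b + s*(8 - b) + 32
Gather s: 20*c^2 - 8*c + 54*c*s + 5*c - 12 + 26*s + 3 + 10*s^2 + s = 20*c^2 - 3*c + 10*s^2 + s*(54*c + 27) - 9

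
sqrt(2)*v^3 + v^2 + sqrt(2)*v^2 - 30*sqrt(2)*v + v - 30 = (v - 5)*(v + 6)*(sqrt(2)*v + 1)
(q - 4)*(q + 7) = q^2 + 3*q - 28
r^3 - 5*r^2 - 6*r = r*(r - 6)*(r + 1)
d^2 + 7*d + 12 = (d + 3)*(d + 4)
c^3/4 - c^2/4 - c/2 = c*(c/4 + 1/4)*(c - 2)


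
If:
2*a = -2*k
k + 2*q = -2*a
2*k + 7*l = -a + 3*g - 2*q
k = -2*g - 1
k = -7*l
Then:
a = 3/5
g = -1/5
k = -3/5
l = 3/35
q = -3/10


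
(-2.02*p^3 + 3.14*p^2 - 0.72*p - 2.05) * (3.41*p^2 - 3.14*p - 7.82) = -6.8882*p^5 + 17.0502*p^4 + 3.4816*p^3 - 29.2845*p^2 + 12.0674*p + 16.031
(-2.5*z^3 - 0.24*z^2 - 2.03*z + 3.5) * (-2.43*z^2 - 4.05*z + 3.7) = 6.075*z^5 + 10.7082*z^4 - 3.3451*z^3 - 1.1715*z^2 - 21.686*z + 12.95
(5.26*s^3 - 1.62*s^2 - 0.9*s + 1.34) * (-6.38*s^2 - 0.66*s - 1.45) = -33.5588*s^5 + 6.864*s^4 - 0.815799999999999*s^3 - 5.6062*s^2 + 0.4206*s - 1.943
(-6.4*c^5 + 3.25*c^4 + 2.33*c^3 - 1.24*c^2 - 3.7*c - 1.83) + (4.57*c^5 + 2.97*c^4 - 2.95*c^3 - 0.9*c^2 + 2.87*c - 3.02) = -1.83*c^5 + 6.22*c^4 - 0.62*c^3 - 2.14*c^2 - 0.83*c - 4.85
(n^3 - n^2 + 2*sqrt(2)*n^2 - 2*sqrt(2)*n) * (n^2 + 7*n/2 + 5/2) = n^5 + 5*n^4/2 + 2*sqrt(2)*n^4 - n^3 + 5*sqrt(2)*n^3 - 2*sqrt(2)*n^2 - 5*n^2/2 - 5*sqrt(2)*n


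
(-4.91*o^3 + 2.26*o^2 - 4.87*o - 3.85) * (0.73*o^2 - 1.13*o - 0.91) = -3.5843*o^5 + 7.1981*o^4 - 1.6408*o^3 + 0.636*o^2 + 8.7822*o + 3.5035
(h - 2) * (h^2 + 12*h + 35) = h^3 + 10*h^2 + 11*h - 70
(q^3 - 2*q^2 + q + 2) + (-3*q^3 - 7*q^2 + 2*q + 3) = -2*q^3 - 9*q^2 + 3*q + 5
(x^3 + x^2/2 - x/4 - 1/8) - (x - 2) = x^3 + x^2/2 - 5*x/4 + 15/8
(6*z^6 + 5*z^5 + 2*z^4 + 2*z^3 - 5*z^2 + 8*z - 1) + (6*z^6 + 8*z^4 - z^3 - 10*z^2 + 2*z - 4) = 12*z^6 + 5*z^5 + 10*z^4 + z^3 - 15*z^2 + 10*z - 5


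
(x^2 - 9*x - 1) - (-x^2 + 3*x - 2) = 2*x^2 - 12*x + 1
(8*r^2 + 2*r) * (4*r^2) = 32*r^4 + 8*r^3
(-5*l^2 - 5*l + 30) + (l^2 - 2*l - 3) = -4*l^2 - 7*l + 27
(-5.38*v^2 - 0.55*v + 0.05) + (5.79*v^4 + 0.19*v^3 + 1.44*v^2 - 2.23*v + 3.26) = 5.79*v^4 + 0.19*v^3 - 3.94*v^2 - 2.78*v + 3.31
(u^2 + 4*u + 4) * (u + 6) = u^3 + 10*u^2 + 28*u + 24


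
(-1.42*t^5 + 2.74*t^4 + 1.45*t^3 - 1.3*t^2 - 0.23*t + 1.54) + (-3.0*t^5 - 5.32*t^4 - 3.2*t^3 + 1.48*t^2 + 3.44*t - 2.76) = -4.42*t^5 - 2.58*t^4 - 1.75*t^3 + 0.18*t^2 + 3.21*t - 1.22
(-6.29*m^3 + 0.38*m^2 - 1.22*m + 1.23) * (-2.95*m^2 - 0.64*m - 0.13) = 18.5555*m^5 + 2.9046*m^4 + 4.1735*m^3 - 2.8971*m^2 - 0.6286*m - 0.1599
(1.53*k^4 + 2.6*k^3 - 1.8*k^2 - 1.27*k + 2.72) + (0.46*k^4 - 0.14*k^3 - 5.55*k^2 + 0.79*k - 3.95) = 1.99*k^4 + 2.46*k^3 - 7.35*k^2 - 0.48*k - 1.23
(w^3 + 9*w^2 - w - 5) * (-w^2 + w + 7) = -w^5 - 8*w^4 + 17*w^3 + 67*w^2 - 12*w - 35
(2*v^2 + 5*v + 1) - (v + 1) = 2*v^2 + 4*v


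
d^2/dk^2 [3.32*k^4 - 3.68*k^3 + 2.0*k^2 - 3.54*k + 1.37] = 39.84*k^2 - 22.08*k + 4.0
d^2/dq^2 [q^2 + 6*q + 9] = 2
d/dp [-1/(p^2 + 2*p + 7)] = 2*(p + 1)/(p^2 + 2*p + 7)^2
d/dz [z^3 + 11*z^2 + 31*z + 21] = 3*z^2 + 22*z + 31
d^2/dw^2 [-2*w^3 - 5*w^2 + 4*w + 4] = -12*w - 10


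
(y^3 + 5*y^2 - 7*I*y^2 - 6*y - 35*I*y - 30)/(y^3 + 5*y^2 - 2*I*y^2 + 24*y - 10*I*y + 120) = (y - I)/(y + 4*I)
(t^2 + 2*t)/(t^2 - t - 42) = t*(t + 2)/(t^2 - t - 42)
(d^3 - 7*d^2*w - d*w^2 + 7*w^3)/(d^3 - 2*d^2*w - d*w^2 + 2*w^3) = (-d + 7*w)/(-d + 2*w)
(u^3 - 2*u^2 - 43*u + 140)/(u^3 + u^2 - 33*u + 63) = (u^2 - 9*u + 20)/(u^2 - 6*u + 9)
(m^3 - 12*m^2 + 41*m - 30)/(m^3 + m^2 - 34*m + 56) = (m^3 - 12*m^2 + 41*m - 30)/(m^3 + m^2 - 34*m + 56)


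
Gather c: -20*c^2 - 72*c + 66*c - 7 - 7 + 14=-20*c^2 - 6*c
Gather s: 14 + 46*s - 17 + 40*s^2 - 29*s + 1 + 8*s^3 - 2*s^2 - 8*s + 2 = 8*s^3 + 38*s^2 + 9*s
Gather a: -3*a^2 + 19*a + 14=-3*a^2 + 19*a + 14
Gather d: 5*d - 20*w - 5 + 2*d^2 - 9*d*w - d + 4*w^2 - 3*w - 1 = 2*d^2 + d*(4 - 9*w) + 4*w^2 - 23*w - 6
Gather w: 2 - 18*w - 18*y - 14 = -18*w - 18*y - 12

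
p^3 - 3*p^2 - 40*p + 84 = (p - 7)*(p - 2)*(p + 6)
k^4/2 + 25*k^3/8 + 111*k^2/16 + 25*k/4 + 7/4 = (k/2 + 1)*(k + 1/2)*(k + 7/4)*(k + 2)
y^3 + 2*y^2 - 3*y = y*(y - 1)*(y + 3)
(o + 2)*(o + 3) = o^2 + 5*o + 6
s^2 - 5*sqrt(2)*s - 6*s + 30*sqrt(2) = (s - 6)*(s - 5*sqrt(2))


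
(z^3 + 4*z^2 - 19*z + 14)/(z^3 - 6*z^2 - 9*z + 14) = (z^2 + 5*z - 14)/(z^2 - 5*z - 14)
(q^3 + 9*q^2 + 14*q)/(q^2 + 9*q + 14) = q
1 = 1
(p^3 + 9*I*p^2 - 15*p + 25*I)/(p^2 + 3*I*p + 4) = (p^2 + 10*I*p - 25)/(p + 4*I)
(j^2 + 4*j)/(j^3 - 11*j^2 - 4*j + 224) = j/(j^2 - 15*j + 56)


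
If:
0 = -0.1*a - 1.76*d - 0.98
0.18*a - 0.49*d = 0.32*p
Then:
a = 1.5396391470749*p - 1.31273920174959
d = -0.0874794969928923*p - 0.482230727173319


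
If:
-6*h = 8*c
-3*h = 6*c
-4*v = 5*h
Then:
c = 0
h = 0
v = 0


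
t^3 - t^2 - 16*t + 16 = (t - 4)*(t - 1)*(t + 4)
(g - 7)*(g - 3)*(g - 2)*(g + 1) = g^4 - 11*g^3 + 29*g^2 - g - 42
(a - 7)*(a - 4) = a^2 - 11*a + 28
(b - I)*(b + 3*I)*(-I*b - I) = -I*b^3 + 2*b^2 - I*b^2 + 2*b - 3*I*b - 3*I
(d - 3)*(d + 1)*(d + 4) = d^3 + 2*d^2 - 11*d - 12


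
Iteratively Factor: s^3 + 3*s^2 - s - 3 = (s - 1)*(s^2 + 4*s + 3) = (s - 1)*(s + 1)*(s + 3)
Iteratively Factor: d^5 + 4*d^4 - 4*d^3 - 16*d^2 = (d)*(d^4 + 4*d^3 - 4*d^2 - 16*d) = d^2*(d^3 + 4*d^2 - 4*d - 16) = d^2*(d - 2)*(d^2 + 6*d + 8) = d^2*(d - 2)*(d + 4)*(d + 2)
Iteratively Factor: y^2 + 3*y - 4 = (y + 4)*(y - 1)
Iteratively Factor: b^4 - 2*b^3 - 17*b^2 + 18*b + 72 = (b - 4)*(b^3 + 2*b^2 - 9*b - 18) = (b - 4)*(b + 3)*(b^2 - b - 6) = (b - 4)*(b + 2)*(b + 3)*(b - 3)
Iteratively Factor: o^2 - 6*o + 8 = (o - 2)*(o - 4)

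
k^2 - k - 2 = (k - 2)*(k + 1)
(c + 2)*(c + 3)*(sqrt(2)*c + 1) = sqrt(2)*c^3 + c^2 + 5*sqrt(2)*c^2 + 5*c + 6*sqrt(2)*c + 6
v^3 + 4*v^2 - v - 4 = (v - 1)*(v + 1)*(v + 4)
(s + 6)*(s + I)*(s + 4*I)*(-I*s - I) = -I*s^4 + 5*s^3 - 7*I*s^3 + 35*s^2 - 2*I*s^2 + 30*s + 28*I*s + 24*I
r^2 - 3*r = r*(r - 3)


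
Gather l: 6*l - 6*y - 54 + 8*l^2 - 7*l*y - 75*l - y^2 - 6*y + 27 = 8*l^2 + l*(-7*y - 69) - y^2 - 12*y - 27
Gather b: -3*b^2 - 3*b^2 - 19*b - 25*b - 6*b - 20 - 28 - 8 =-6*b^2 - 50*b - 56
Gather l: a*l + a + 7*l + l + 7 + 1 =a + l*(a + 8) + 8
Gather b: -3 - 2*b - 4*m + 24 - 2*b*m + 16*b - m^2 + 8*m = b*(14 - 2*m) - m^2 + 4*m + 21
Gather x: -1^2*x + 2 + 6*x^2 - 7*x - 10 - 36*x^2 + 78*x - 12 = -30*x^2 + 70*x - 20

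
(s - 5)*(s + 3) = s^2 - 2*s - 15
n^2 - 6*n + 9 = (n - 3)^2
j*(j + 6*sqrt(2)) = j^2 + 6*sqrt(2)*j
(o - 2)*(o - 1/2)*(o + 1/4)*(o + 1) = o^4 - 5*o^3/4 - 15*o^2/8 + 5*o/8 + 1/4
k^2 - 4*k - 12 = (k - 6)*(k + 2)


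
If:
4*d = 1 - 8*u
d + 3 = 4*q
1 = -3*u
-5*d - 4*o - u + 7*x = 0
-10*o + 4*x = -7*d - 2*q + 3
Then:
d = 11/12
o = 437/432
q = 47/48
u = -1/3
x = 32/27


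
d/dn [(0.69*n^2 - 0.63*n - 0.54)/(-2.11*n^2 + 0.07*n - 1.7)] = (-1.281*n^2 - 4.6248*n + 1.1088)/(4.4521*n^4 - 0.2954*n^3 + 7.1789*n^2 - 0.238*n + 2.89)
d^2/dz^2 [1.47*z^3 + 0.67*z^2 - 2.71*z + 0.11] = 8.82*z + 1.34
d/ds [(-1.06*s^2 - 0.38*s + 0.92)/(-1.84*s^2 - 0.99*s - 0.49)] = (0.3502*s^2 + 4.4244*s + 1.097)/(3.3856*s^4 + 3.6432*s^3 + 2.7833*s^2 + 0.9702*s + 0.2401)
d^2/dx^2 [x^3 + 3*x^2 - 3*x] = 6*x + 6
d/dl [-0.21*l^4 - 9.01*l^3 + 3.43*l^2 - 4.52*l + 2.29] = -0.84*l^3 - 27.03*l^2 + 6.86*l - 4.52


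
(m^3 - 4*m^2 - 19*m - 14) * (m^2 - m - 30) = m^5 - 5*m^4 - 45*m^3 + 125*m^2 + 584*m + 420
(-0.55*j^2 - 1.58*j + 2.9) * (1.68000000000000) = -0.924*j^2 - 2.6544*j + 4.872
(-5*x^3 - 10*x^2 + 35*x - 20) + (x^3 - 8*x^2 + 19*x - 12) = -4*x^3 - 18*x^2 + 54*x - 32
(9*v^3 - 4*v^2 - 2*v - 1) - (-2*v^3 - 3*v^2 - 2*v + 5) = 11*v^3 - v^2 - 6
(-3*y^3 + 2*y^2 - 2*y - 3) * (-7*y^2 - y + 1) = 21*y^5 - 11*y^4 + 9*y^3 + 25*y^2 + y - 3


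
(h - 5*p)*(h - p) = h^2 - 6*h*p + 5*p^2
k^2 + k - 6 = (k - 2)*(k + 3)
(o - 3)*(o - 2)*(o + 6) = o^3 + o^2 - 24*o + 36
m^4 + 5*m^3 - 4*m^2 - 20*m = m*(m - 2)*(m + 2)*(m + 5)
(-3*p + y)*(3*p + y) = -9*p^2 + y^2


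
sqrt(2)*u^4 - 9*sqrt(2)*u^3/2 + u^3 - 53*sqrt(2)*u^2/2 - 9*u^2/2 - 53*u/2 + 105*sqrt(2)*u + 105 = (u - 6)*(u - 7/2)*(u + 5)*(sqrt(2)*u + 1)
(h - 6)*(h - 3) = h^2 - 9*h + 18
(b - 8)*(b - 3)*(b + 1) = b^3 - 10*b^2 + 13*b + 24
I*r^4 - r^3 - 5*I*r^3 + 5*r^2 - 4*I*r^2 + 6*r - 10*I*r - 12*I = (r - 6)*(r - I)*(r + 2*I)*(I*r + I)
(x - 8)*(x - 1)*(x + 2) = x^3 - 7*x^2 - 10*x + 16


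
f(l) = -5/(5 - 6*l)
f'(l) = -30/(5 - 6*l)^2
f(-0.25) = -0.77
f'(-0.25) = -0.71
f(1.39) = 1.50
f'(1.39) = -2.69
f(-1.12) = -0.43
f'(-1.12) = -0.22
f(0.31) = -1.59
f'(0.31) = -3.04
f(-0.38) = -0.69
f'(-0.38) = -0.57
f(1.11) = 3.01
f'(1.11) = -10.89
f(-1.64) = -0.34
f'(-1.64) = -0.14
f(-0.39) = -0.68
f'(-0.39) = -0.56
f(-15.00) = -0.05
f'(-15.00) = 0.00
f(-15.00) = -0.05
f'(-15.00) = 0.00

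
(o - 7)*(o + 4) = o^2 - 3*o - 28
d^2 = d^2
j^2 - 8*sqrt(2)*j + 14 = (j - 7*sqrt(2))*(j - sqrt(2))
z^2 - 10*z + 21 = (z - 7)*(z - 3)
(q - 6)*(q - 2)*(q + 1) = q^3 - 7*q^2 + 4*q + 12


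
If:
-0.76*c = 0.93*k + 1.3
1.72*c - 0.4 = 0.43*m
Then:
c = 0.25*m + 0.232558139534884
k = -0.204301075268817*m - 1.58789697424356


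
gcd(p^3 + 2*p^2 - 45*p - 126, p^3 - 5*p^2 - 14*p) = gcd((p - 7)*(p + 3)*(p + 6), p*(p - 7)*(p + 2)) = p - 7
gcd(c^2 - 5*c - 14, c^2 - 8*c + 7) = c - 7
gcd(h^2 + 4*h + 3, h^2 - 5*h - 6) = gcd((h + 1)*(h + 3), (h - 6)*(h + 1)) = h + 1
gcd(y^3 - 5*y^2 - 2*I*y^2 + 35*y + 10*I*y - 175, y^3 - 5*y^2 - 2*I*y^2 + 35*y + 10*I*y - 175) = y^3 + y^2*(-5 - 2*I) + y*(35 + 10*I) - 175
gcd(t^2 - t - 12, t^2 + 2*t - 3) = t + 3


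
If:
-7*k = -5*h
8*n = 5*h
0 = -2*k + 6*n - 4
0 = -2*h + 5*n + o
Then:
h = 112/65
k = 16/13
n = 14/13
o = -126/65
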